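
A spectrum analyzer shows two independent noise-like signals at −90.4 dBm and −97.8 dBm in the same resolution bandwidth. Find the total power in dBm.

Convert to linear, add, convert back:
P₁ = 9.12×10⁻¹³ W, P₂ = 1.66×10⁻¹³ W
P_tot = 1.08×10⁻¹² W → 10 log₁₀(P_tot / 10⁻³) = −89.7 dBm

−89.7 dBm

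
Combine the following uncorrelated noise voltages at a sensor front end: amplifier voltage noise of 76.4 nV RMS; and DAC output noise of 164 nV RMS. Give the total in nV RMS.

Uncorrelated sources add in power (mean-square): V_tot = √(ΣV_i²)
V_tot = √[(7.64×10⁻⁸)² + (1.64×10⁻⁷)²] = 1.81×10⁻⁷ V = 181 nV

181 nV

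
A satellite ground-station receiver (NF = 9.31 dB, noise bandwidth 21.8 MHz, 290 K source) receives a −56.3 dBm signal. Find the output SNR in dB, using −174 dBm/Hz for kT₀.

35.0 dB

Noise floor: N = −174 + 10 log₁₀(B) + NF
10 log₁₀(2.18×10⁷) = 73.38 dB
N = −174 + 73.38 + 9.31 = −91.31 dBm
SNR = P_sig − N = −56.3 − (−91.31) = 35.01 dB → 35.0 dB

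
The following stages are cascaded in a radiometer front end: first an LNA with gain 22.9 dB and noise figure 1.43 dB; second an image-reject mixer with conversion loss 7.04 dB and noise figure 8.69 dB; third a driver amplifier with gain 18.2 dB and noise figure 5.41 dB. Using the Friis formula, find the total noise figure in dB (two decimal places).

1.72 dB

Convert to linear (a loss of L dB is a gain of −L dB): F_i = 10^(NF_i/10), G_i = 10^(G_i,dB/10)
  Stage 1: F_1 = 10^(1.43/10) = 1.390, G_1 = 10^(22.9/10) = 195.0
  Stage 2: F_2 = 10^(8.69/10) = 7.396, G_2 = 10^(−7.04/10) = 0.1977
  Stage 3: F_3 = 10^(5.41/10) = 3.475, G_3 = 10^(18.2/10) = 66.07
Friis cascade:
  F = 1.390 + (7.396 − 1)/195.0 + (3.475 − 1)/38.55 = 1.487
NF = 10 log₁₀(1.487) = 1.72 dB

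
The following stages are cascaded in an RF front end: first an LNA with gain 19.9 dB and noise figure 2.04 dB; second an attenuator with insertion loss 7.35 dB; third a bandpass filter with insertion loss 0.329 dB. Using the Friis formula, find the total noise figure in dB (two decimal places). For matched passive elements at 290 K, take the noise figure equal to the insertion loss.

Convert to linear (a loss of L dB is a gain of −L dB): F_i = 10^(NF_i/10), G_i = 10^(G_i,dB/10)
  Stage 1: F_1 = 10^(2.04/10) = 1.600, G_1 = 10^(19.9/10) = 97.72
  Stage 2: F_2 = 10^(7.35/10) = 5.433, G_2 = 10^(−7.35/10) = 0.1841
  Stage 3: F_3 = 10^(0.329/10) = 1.079, G_3 = 10^(−0.329/10) = 0.9270
Friis cascade:
  F = 1.600 + (5.433 − 1)/97.72 + (1.079 − 1)/17.99 = 1.649
NF = 10 log₁₀(1.649) = 2.17 dB

2.17 dB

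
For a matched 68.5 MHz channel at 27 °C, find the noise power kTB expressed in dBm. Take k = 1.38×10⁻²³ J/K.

T = 27 °C + 273.15 = 300.15 K
P_n = kTB = 1.38×10⁻²³ × 300.15 × 6.85×10⁷ = 2.84×10⁻¹³ W
In dBm: 10 log₁₀(2.84×10⁻¹³ / 10⁻³) = −95.5 dBm

−95.5 dBm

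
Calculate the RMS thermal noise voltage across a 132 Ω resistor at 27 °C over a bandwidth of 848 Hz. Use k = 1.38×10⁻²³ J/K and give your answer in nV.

43.1 nV

T = 27 °C + 273.15 = 300.15 K
V_n = √(4kTRB)
4kTRB = 4 × 1.38×10⁻²³ × 300.15 × 1.32×10² × 8.48×10² = 1.85×10⁻¹⁵ V²
V_n = √(1.85×10⁻¹⁵) = 4.31×10⁻⁸ V = 43.1 nV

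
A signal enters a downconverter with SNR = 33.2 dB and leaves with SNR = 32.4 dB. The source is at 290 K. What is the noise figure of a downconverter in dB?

0.8 dB

NF (dB) = SNR_in(dB) − SNR_out(dB) when the source is at T₀
NF = 33.2 − 32.4 = 0.8 dB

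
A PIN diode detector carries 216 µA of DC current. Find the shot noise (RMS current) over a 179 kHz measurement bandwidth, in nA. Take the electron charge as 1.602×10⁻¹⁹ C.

3.52 nA

I_n = √(2qI·B)
2qI·B = 2 × 1.602×10⁻¹⁹ × 2.16×10⁻⁴ × 1.79×10⁵ = 1.24×10⁻¹⁷ A²
I_n = √(1.24×10⁻¹⁷) = 3.52×10⁻⁹ A = 3.52 nA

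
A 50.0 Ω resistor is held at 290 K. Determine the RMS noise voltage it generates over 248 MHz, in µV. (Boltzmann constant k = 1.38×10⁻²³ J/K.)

V_n = √(4kTRB)
4kTRB = 4 × 1.38×10⁻²³ × 290 × 5.00×10¹ × 2.48×10⁸ = 1.98×10⁻¹⁰ V²
V_n = √(1.98×10⁻¹⁰) = 1.41×10⁻⁵ V = 14.1 µV

14.1 µV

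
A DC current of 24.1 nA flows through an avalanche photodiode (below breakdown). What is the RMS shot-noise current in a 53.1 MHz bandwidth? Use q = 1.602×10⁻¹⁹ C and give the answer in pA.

640 pA

I_n = √(2qI·B)
2qI·B = 2 × 1.602×10⁻¹⁹ × 2.41×10⁻⁸ × 5.31×10⁷ = 4.10×10⁻¹⁹ A²
I_n = √(4.10×10⁻¹⁹) = 6.40×10⁻¹⁰ A = 640 pA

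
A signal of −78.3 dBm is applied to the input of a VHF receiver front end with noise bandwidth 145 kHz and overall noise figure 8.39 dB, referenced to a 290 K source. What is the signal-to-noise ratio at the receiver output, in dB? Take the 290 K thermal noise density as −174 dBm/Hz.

Noise floor: N = −174 + 10 log₁₀(B) + NF
10 log₁₀(1.45×10⁵) = 51.61 dB
N = −174 + 51.61 + 8.39 = −114.00 dBm
SNR = P_sig − N = −78.3 − (−114.00) = 35.70 dB → 35.7 dB

35.7 dB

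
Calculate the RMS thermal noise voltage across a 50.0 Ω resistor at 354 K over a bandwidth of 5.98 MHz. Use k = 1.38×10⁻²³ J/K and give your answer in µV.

V_n = √(4kTRB)
4kTRB = 4 × 1.38×10⁻²³ × 354 × 5.00×10¹ × 5.98×10⁶ = 5.84×10⁻¹² V²
V_n = √(5.84×10⁻¹²) = 2.42×10⁻⁶ V = 2.42 µV

2.42 µV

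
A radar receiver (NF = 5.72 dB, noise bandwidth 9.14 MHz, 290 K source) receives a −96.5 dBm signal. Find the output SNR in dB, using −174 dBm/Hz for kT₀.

2.2 dB

Noise floor: N = −174 + 10 log₁₀(B) + NF
10 log₁₀(9.14×10⁶) = 69.61 dB
N = −174 + 69.61 + 5.72 = −98.67 dBm
SNR = P_sig − N = −96.5 − (−98.67) = 2.17 dB → 2.2 dB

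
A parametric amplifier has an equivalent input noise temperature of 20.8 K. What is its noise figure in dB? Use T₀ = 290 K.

0.301 dB

F = 1 + T_e/T₀ = 1 + 20.8/290 = 1.07172
NF = 10 log₁₀(1.07172) = 0.301 dB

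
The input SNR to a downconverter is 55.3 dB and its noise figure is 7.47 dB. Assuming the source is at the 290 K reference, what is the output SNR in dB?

47.83 dB

By definition F = SNR_in/SNR_out, so in dB: SNR_out = SNR_in − NF
SNR_out = 55.3 − 7.47 = 47.83 dB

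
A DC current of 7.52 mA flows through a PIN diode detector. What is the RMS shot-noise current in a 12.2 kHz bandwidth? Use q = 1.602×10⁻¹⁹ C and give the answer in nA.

5.42 nA

I_n = √(2qI·B)
2qI·B = 2 × 1.602×10⁻¹⁹ × 7.52×10⁻³ × 1.22×10⁴ = 2.94×10⁻¹⁷ A²
I_n = √(2.94×10⁻¹⁷) = 5.42×10⁻⁹ A = 5.42 nA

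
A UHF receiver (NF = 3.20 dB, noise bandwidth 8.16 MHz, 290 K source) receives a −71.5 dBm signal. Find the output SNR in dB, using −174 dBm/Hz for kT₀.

Noise floor: N = −174 + 10 log₁₀(B) + NF
10 log₁₀(8.16×10⁶) = 69.12 dB
N = −174 + 69.12 + 3.20 = −101.68 dBm
SNR = P_sig − N = −71.5 − (−101.68) = 30.18 dB → 30.2 dB

30.2 dB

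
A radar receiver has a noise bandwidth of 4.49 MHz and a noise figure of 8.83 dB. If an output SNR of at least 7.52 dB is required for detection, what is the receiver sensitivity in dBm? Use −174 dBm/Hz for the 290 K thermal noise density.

−91.1 dBm

Sensitivity = −174 + 10 log₁₀(B) + NF + SNR_min
= −174 + 66.52 + 8.83 + 7.52
= −91.13 dBm → −91.1 dBm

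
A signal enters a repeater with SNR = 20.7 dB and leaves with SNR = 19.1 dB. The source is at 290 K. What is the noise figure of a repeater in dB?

NF (dB) = SNR_in(dB) − SNR_out(dB) when the source is at T₀
NF = 20.7 − 19.1 = 1.6 dB

1.6 dB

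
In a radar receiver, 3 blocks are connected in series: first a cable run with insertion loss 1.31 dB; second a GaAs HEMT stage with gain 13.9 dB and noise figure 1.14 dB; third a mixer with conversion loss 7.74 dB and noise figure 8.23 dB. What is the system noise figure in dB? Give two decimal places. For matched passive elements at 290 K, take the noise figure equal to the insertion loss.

Convert to linear (a loss of L dB is a gain of −L dB): F_i = 10^(NF_i/10), G_i = 10^(G_i,dB/10)
  Stage 1: F_1 = 10^(1.31/10) = 1.352, G_1 = 10^(−1.31/10) = 0.7396
  Stage 2: F_2 = 10^(1.14/10) = 1.300, G_2 = 10^(13.9/10) = 24.55
  Stage 3: F_3 = 10^(8.23/10) = 6.653, G_3 = 10^(−7.74/10) = 0.1683
Friis cascade:
  F = 1.352 + (1.300 − 1)/0.7396 + (6.653 − 1)/18.16 = 2.069
NF = 10 log₁₀(2.069) = 3.16 dB

3.16 dB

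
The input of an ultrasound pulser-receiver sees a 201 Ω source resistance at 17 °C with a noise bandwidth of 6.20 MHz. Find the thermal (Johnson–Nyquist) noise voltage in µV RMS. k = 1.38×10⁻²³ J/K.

T = 17 °C + 273.15 = 290.15 K
V_n = √(4kTRB)
4kTRB = 4 × 1.38×10⁻²³ × 290.15 × 2.01×10² × 6.20×10⁶ = 2.00×10⁻¹¹ V²
V_n = √(2.00×10⁻¹¹) = 4.47×10⁻⁶ V = 4.47 µV

4.47 µV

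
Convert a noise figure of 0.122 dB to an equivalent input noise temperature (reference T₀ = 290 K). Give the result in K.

F = 10^(0.122/10) = 1.02849
T_e = (F − 1)·T₀ = (1.02849 − 1) × 290 = 8.26 K

8.26 K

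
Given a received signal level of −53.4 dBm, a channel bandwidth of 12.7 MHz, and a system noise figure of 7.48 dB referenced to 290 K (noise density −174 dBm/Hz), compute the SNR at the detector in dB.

Noise floor: N = −174 + 10 log₁₀(B) + NF
10 log₁₀(1.27×10⁷) = 71.04 dB
N = −174 + 71.04 + 7.48 = −95.48 dBm
SNR = P_sig − N = −53.4 − (−95.48) = 42.08 dB → 42.1 dB

42.1 dB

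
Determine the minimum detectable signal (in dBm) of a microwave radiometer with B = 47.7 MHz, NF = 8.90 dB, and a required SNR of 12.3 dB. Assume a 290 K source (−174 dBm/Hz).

−76.0 dBm

Sensitivity = −174 + 10 log₁₀(B) + NF + SNR_min
= −174 + 76.79 + 8.90 + 12.3
= −76.01 dBm → −76.0 dBm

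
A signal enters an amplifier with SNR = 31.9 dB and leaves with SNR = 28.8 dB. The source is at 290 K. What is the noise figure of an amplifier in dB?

3.1 dB

NF (dB) = SNR_in(dB) − SNR_out(dB) when the source is at T₀
NF = 31.9 − 28.8 = 3.1 dB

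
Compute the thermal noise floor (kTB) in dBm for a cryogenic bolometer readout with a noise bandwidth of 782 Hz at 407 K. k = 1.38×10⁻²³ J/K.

−143.6 dBm

P_n = kTB = 1.38×10⁻²³ × 407 × 7.82×10² = 4.39×10⁻¹⁸ W
In dBm: 10 log₁₀(4.39×10⁻¹⁸ / 10⁻³) = −143.6 dBm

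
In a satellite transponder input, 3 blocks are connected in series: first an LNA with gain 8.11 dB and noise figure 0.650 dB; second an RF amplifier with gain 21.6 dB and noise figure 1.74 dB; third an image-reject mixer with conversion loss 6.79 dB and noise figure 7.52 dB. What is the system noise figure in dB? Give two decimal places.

Convert to linear (a loss of L dB is a gain of −L dB): F_i = 10^(NF_i/10), G_i = 10^(G_i,dB/10)
  Stage 1: F_1 = 10^(0.650/10) = 1.161, G_1 = 10^(8.11/10) = 6.471
  Stage 2: F_2 = 10^(1.74/10) = 1.493, G_2 = 10^(21.6/10) = 144.5
  Stage 3: F_3 = 10^(7.52/10) = 5.649, G_3 = 10^(−6.79/10) = 0.2094
Friis cascade:
  F = 1.161 + (1.493 − 1)/6.471 + (5.649 − 1)/935.4 = 1.243
NF = 10 log₁₀(1.243) = 0.94 dB

0.94 dB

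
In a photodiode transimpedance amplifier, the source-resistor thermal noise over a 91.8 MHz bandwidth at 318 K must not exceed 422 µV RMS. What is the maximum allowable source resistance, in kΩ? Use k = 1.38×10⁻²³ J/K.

111 kΩ

Johnson–Nyquist: V_n = √(4kTRB) ⇒ R = V_n² / (4kTB)
4kTB = 4 × 1.38×10⁻²³ × 318 × 9.18×10⁷ = 1.61×10⁻¹²
R = (4.22×10⁻⁴)² / 1.61×10⁻¹² = 1.11×10⁵ Ω = 111 kΩ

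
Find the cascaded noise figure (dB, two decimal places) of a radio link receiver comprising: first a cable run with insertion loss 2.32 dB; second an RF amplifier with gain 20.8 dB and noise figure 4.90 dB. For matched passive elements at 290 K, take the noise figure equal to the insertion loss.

7.22 dB

Convert to linear (a loss of L dB is a gain of −L dB): F_i = 10^(NF_i/10), G_i = 10^(G_i,dB/10)
  Stage 1: F_1 = 10^(2.32/10) = 1.706, G_1 = 10^(−2.32/10) = 0.5861
  Stage 2: F_2 = 10^(4.90/10) = 3.090, G_2 = 10^(20.8/10) = 120.2
Friis cascade:
  F = 1.706 + (3.090 − 1)/0.5861 = 5.272
NF = 10 log₁₀(5.272) = 7.22 dB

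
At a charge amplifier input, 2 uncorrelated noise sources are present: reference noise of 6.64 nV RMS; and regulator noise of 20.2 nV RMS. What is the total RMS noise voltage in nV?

Uncorrelated sources add in power (mean-square): V_tot = √(ΣV_i²)
V_tot = √[(6.64×10⁻⁹)² + (2.02×10⁻⁸)²] = 2.13×10⁻⁸ V = 21.3 nV

21.3 nV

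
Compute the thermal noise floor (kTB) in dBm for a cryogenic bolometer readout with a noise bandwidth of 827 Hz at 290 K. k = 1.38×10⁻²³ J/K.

P_n = kTB = 1.38×10⁻²³ × 290 × 8.27×10² = 3.31×10⁻¹⁸ W
In dBm: 10 log₁₀(3.31×10⁻¹⁸ / 10⁻³) = −144.8 dBm

−144.8 dBm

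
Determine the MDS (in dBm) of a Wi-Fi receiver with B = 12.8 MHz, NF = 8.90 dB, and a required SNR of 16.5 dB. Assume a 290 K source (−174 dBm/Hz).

−77.5 dBm

Sensitivity = −174 + 10 log₁₀(B) + NF + SNR_min
= −174 + 71.07 + 8.90 + 16.5
= −77.53 dBm → −77.5 dBm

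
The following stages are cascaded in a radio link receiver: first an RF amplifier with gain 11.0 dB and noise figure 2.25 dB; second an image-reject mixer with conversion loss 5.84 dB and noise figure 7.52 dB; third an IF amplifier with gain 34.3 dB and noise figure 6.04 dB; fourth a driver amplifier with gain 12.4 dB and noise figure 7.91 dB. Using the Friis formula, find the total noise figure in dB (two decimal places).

Convert to linear (a loss of L dB is a gain of −L dB): F_i = 10^(NF_i/10), G_i = 10^(G_i,dB/10)
  Stage 1: F_1 = 10^(2.25/10) = 1.679, G_1 = 10^(11.0/10) = 12.59
  Stage 2: F_2 = 10^(7.52/10) = 5.649, G_2 = 10^(−5.84/10) = 0.2606
  Stage 3: F_3 = 10^(6.04/10) = 4.018, G_3 = 10^(34.3/10) = 2692
  Stage 4: F_4 = 10^(7.91/10) = 6.180, G_4 = 10^(12.4/10) = 17.38
Friis cascade:
  F = 1.679 + (5.649 − 1)/12.59 + (4.018 − 1)/3.281 + (6.180 − 1)/8831 = 2.969
NF = 10 log₁₀(2.969) = 4.73 dB

4.73 dB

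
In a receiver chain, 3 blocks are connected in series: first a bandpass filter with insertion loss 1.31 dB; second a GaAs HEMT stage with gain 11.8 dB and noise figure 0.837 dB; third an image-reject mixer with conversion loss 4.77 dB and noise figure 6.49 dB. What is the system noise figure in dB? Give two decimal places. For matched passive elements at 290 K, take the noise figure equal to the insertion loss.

Convert to linear (a loss of L dB is a gain of −L dB): F_i = 10^(NF_i/10), G_i = 10^(G_i,dB/10)
  Stage 1: F_1 = 10^(1.31/10) = 1.352, G_1 = 10^(−1.31/10) = 0.7396
  Stage 2: F_2 = 10^(0.837/10) = 1.213, G_2 = 10^(11.8/10) = 15.14
  Stage 3: F_3 = 10^(6.49/10) = 4.457, G_3 = 10^(−4.77/10) = 0.3334
Friis cascade:
  F = 1.352 + (1.213 − 1)/0.7396 + (4.457 − 1)/11.19 = 1.948
NF = 10 log₁₀(1.948) = 2.90 dB

2.90 dB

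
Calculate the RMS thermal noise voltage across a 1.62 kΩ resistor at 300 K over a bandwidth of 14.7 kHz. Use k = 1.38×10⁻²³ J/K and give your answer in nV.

V_n = √(4kTRB)
4kTRB = 4 × 1.38×10⁻²³ × 300 × 1.62×10³ × 1.47×10⁴ = 3.94×10⁻¹³ V²
V_n = √(3.94×10⁻¹³) = 6.28×10⁻⁷ V = 628 nV

628 nV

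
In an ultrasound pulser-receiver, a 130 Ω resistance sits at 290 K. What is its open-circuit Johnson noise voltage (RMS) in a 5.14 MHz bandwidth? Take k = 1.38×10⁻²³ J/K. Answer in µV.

V_n = √(4kTRB)
4kTRB = 4 × 1.38×10⁻²³ × 290 × 1.30×10² × 5.14×10⁶ = 1.07×10⁻¹¹ V²
V_n = √(1.07×10⁻¹¹) = 3.27×10⁻⁶ V = 3.27 µV

3.27 µV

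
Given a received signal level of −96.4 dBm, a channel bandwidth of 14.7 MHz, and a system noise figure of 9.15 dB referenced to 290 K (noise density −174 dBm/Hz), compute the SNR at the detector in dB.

−3.2 dB

Noise floor: N = −174 + 10 log₁₀(B) + NF
10 log₁₀(1.47×10⁷) = 71.67 dB
N = −174 + 71.67 + 9.15 = −93.18 dBm
SNR = P_sig − N = −96.4 − (−93.18) = −3.22 dB → −3.2 dB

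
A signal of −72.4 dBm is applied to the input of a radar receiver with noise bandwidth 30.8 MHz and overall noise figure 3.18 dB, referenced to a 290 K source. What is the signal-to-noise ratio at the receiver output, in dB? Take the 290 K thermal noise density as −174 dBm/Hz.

Noise floor: N = −174 + 10 log₁₀(B) + NF
10 log₁₀(3.08×10⁷) = 74.89 dB
N = −174 + 74.89 + 3.18 = −95.93 dBm
SNR = P_sig − N = −72.4 − (−95.93) = 23.53 dB → 23.5 dB

23.5 dB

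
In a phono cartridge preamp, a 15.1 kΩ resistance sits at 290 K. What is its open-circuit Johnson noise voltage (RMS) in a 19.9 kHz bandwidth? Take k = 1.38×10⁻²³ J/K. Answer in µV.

2.19 µV

V_n = √(4kTRB)
4kTRB = 4 × 1.38×10⁻²³ × 290 × 1.51×10⁴ × 1.99×10⁴ = 4.81×10⁻¹² V²
V_n = √(4.81×10⁻¹²) = 2.19×10⁻⁶ V = 2.19 µV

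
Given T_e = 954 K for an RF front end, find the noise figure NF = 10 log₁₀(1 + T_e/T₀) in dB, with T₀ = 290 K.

F = 1 + T_e/T₀ = 1 + 954/290 = 4.28966
NF = 10 log₁₀(4.28966) = 6.32 dB

6.32 dB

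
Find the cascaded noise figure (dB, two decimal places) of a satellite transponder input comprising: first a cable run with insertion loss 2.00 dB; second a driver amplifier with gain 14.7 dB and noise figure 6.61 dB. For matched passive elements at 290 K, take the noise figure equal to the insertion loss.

Convert to linear (a loss of L dB is a gain of −L dB): F_i = 10^(NF_i/10), G_i = 10^(G_i,dB/10)
  Stage 1: F_1 = 10^(2.00/10) = 1.585, G_1 = 10^(−2.00/10) = 0.6310
  Stage 2: F_2 = 10^(6.61/10) = 4.581, G_2 = 10^(14.7/10) = 29.51
Friis cascade:
  F = 1.585 + (4.581 − 1)/0.6310 = 7.261
NF = 10 log₁₀(7.261) = 8.61 dB

8.61 dB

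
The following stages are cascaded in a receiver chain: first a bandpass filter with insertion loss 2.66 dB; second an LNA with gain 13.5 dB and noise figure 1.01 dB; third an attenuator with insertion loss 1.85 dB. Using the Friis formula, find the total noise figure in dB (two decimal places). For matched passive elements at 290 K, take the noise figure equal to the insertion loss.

Convert to linear (a loss of L dB is a gain of −L dB): F_i = 10^(NF_i/10), G_i = 10^(G_i,dB/10)
  Stage 1: F_1 = 10^(2.66/10) = 1.845, G_1 = 10^(−2.66/10) = 0.5420
  Stage 2: F_2 = 10^(1.01/10) = 1.262, G_2 = 10^(13.5/10) = 22.39
  Stage 3: F_3 = 10^(1.85/10) = 1.531, G_3 = 10^(−1.85/10) = 0.6531
Friis cascade:
  F = 1.845 + (1.262 − 1)/0.5420 + (1.531 − 1)/12.13 = 2.372
NF = 10 log₁₀(2.372) = 3.75 dB

3.75 dB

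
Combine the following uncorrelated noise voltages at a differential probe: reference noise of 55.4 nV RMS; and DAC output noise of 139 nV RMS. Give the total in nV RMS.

150 nV

Uncorrelated sources add in power (mean-square): V_tot = √(ΣV_i²)
V_tot = √[(5.54×10⁻⁸)² + (1.39×10⁻⁷)²] = 1.50×10⁻⁷ V = 150 nV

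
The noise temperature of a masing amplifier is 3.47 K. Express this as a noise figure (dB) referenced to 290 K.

0.052 dB

F = 1 + T_e/T₀ = 1 + 3.47/290 = 1.01197
NF = 10 log₁₀(1.01197) = 0.052 dB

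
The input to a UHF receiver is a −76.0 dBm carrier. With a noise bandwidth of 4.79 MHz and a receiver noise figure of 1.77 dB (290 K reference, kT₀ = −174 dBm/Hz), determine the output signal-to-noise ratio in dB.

Noise floor: N = −174 + 10 log₁₀(B) + NF
10 log₁₀(4.79×10⁶) = 66.8 dB
N = −174 + 66.8 + 1.77 = −105.43 dBm
SNR = P_sig − N = −76.0 − (−105.43) = 29.43 dB → 29.4 dB

29.4 dB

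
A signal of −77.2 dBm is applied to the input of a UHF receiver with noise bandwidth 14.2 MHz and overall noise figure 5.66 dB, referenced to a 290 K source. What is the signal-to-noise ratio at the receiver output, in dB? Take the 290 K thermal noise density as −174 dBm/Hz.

Noise floor: N = −174 + 10 log₁₀(B) + NF
10 log₁₀(1.42×10⁷) = 71.52 dB
N = −174 + 71.52 + 5.66 = −96.82 dBm
SNR = P_sig − N = −77.2 − (−96.82) = 19.62 dB → 19.6 dB

19.6 dB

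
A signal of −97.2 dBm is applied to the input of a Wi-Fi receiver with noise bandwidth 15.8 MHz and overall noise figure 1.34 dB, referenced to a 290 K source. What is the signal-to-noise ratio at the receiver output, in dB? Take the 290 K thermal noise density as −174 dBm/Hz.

Noise floor: N = −174 + 10 log₁₀(B) + NF
10 log₁₀(1.58×10⁷) = 71.99 dB
N = −174 + 71.99 + 1.34 = −100.67 dBm
SNR = P_sig − N = −97.2 − (−100.67) = 3.47 dB → 3.5 dB

3.5 dB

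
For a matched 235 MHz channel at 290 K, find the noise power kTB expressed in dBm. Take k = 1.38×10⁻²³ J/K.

−90.3 dBm

P_n = kTB = 1.38×10⁻²³ × 290 × 2.35×10⁸ = 9.40×10⁻¹³ W
In dBm: 10 log₁₀(9.40×10⁻¹³ / 10⁻³) = −90.3 dBm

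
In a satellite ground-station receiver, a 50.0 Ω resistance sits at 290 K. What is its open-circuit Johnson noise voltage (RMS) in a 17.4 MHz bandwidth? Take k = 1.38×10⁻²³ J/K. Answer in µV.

V_n = √(4kTRB)
4kTRB = 4 × 1.38×10⁻²³ × 290 × 5.00×10¹ × 1.74×10⁷ = 1.39×10⁻¹¹ V²
V_n = √(1.39×10⁻¹¹) = 3.73×10⁻⁶ V = 3.73 µV

3.73 µV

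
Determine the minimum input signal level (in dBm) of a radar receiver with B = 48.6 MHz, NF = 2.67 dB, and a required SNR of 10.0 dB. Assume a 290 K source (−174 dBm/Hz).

−84.5 dBm

Sensitivity = −174 + 10 log₁₀(B) + NF + SNR_min
= −174 + 76.87 + 2.67 + 10.0
= −84.46 dBm → −84.5 dBm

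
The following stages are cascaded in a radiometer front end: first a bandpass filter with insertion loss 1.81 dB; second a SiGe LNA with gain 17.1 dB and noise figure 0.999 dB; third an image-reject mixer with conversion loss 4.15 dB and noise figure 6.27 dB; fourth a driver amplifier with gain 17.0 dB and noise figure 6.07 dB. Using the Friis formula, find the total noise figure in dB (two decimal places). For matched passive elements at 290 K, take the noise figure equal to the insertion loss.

Convert to linear (a loss of L dB is a gain of −L dB): F_i = 10^(NF_i/10), G_i = 10^(G_i,dB/10)
  Stage 1: F_1 = 10^(1.81/10) = 1.517, G_1 = 10^(−1.81/10) = 0.6592
  Stage 2: F_2 = 10^(0.999/10) = 1.259, G_2 = 10^(17.1/10) = 51.29
  Stage 3: F_3 = 10^(6.27/10) = 4.236, G_3 = 10^(−4.15/10) = 0.3846
  Stage 4: F_4 = 10^(6.07/10) = 4.046, G_4 = 10^(17.0/10) = 50.12
Friis cascade:
  F = 1.517 + (1.259 − 1)/0.6592 + (4.236 − 1)/33.81 + (4.046 − 1)/13.00 = 2.239
NF = 10 log₁₀(2.239) = 3.50 dB

3.50 dB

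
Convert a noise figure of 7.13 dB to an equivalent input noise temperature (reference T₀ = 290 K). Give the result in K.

F = 10^(7.13/10) = 5.16416
T_e = (F − 1)·T₀ = (5.16416 − 1) × 290 = 1208 K

1208 K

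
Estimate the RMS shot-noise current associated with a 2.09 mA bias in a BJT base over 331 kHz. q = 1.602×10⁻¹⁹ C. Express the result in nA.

I_n = √(2qI·B)
2qI·B = 2 × 1.602×10⁻¹⁹ × 2.09×10⁻³ × 3.31×10⁵ = 2.22×10⁻¹⁶ A²
I_n = √(2.22×10⁻¹⁶) = 1.49×10⁻⁸ A = 14.9 nA

14.9 nA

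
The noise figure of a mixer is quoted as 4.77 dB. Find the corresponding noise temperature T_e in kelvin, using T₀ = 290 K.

580 K

F = 10^(4.77/10) = 2.99916
T_e = (F − 1)·T₀ = (2.99916 − 1) × 290 = 580 K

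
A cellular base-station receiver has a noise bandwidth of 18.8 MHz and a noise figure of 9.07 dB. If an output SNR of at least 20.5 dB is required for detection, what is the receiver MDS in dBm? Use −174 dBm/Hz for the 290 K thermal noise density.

Sensitivity = −174 + 10 log₁₀(B) + NF + SNR_min
= −174 + 72.74 + 9.07 + 20.5
= −71.69 dBm → −71.7 dBm

−71.7 dBm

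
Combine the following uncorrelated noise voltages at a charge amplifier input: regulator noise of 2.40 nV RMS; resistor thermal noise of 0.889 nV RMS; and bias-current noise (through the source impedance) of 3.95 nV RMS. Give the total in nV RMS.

Uncorrelated sources add in power (mean-square): V_tot = √(ΣV_i²)
V_tot = √[(2.40×10⁻⁹)² + (8.89×10⁻¹⁰)² + (3.95×10⁻⁹)²] = 4.71×10⁻⁹ V = 4.71 nV

4.71 nV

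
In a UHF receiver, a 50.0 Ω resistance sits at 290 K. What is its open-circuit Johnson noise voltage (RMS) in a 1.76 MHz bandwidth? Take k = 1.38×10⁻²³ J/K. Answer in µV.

1.19 µV

V_n = √(4kTRB)
4kTRB = 4 × 1.38×10⁻²³ × 290 × 5.00×10¹ × 1.76×10⁶ = 1.41×10⁻¹² V²
V_n = √(1.41×10⁻¹²) = 1.19×10⁻⁶ V = 1.19 µV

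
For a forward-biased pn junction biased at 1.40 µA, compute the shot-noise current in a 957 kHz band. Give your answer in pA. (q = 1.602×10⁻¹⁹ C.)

655 pA

I_n = √(2qI·B)
2qI·B = 2 × 1.602×10⁻¹⁹ × 1.40×10⁻⁶ × 9.57×10⁵ = 4.29×10⁻¹⁹ A²
I_n = √(4.29×10⁻¹⁹) = 6.55×10⁻¹⁰ A = 655 pA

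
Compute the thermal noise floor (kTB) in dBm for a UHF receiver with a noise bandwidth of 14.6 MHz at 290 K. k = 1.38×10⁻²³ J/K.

P_n = kTB = 1.38×10⁻²³ × 290 × 1.46×10⁷ = 5.84×10⁻¹⁴ W
In dBm: 10 log₁₀(5.84×10⁻¹⁴ / 10⁻³) = −102.3 dBm

−102.3 dBm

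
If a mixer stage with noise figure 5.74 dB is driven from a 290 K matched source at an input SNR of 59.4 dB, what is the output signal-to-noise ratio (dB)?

53.66 dB

By definition F = SNR_in/SNR_out, so in dB: SNR_out = SNR_in − NF
SNR_out = 59.4 − 5.74 = 53.66 dB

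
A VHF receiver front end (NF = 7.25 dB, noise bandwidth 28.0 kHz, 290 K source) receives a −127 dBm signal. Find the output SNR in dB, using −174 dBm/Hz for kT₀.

−4.7 dB

Noise floor: N = −174 + 10 log₁₀(B) + NF
10 log₁₀(2.80×10⁴) = 44.47 dB
N = −174 + 44.47 + 7.25 = −122.28 dBm
SNR = P_sig − N = −127 − (−122.28) = −4.72 dB → −4.7 dB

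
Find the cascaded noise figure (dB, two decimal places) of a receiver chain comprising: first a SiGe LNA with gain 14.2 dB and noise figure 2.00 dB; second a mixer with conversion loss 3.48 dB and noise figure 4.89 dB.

2.21 dB

Convert to linear (a loss of L dB is a gain of −L dB): F_i = 10^(NF_i/10), G_i = 10^(G_i,dB/10)
  Stage 1: F_1 = 10^(2.00/10) = 1.585, G_1 = 10^(14.2/10) = 26.30
  Stage 2: F_2 = 10^(4.89/10) = 3.083, G_2 = 10^(−3.48/10) = 0.4487
Friis cascade:
  F = 1.585 + (3.083 − 1)/26.30 = 1.664
NF = 10 log₁₀(1.664) = 2.21 dB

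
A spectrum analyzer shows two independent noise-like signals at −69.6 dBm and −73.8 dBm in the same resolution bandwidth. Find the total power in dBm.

Convert to linear, add, convert back:
P₁ = 1.10×10⁻¹⁰ W, P₂ = 4.17×10⁻¹¹ W
P_tot = 1.51×10⁻¹⁰ W → 10 log₁₀(P_tot / 10⁻³) = −68.2 dBm

−68.2 dBm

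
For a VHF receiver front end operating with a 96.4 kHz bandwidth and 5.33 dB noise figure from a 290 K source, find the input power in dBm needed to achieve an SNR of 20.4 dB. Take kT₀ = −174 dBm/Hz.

−98.4 dBm

Sensitivity = −174 + 10 log₁₀(B) + NF + SNR_min
= −174 + 49.84 + 5.33 + 20.4
= −98.43 dBm → −98.4 dBm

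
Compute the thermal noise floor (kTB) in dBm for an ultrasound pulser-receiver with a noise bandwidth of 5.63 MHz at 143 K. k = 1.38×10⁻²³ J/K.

P_n = kTB = 1.38×10⁻²³ × 143 × 5.63×10⁶ = 1.11×10⁻¹⁴ W
In dBm: 10 log₁₀(1.11×10⁻¹⁴ / 10⁻³) = −109.5 dBm

−109.5 dBm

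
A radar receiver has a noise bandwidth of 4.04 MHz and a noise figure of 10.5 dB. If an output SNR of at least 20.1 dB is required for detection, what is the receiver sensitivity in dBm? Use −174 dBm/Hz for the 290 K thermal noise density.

−77.3 dBm

Sensitivity = −174 + 10 log₁₀(B) + NF + SNR_min
= −174 + 66.06 + 10.5 + 20.1
= −77.34 dBm → −77.3 dBm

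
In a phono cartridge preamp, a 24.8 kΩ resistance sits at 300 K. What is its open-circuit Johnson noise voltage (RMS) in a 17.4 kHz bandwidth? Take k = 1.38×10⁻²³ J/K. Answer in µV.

2.67 µV

V_n = √(4kTRB)
4kTRB = 4 × 1.38×10⁻²³ × 300 × 2.48×10⁴ × 1.74×10⁴ = 7.15×10⁻¹² V²
V_n = √(7.15×10⁻¹²) = 2.67×10⁻⁶ V = 2.67 µV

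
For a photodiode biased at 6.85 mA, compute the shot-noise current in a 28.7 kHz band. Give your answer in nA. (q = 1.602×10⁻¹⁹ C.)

I_n = √(2qI·B)
2qI·B = 2 × 1.602×10⁻¹⁹ × 6.85×10⁻³ × 2.87×10⁴ = 6.30×10⁻¹⁷ A²
I_n = √(6.30×10⁻¹⁷) = 7.94×10⁻⁹ A = 7.94 nA

7.94 nA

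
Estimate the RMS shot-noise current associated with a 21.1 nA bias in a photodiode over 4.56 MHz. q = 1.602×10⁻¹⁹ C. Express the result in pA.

176 pA

I_n = √(2qI·B)
2qI·B = 2 × 1.602×10⁻¹⁹ × 2.11×10⁻⁸ × 4.56×10⁶ = 3.08×10⁻²⁰ A²
I_n = √(3.08×10⁻²⁰) = 1.76×10⁻¹⁰ A = 176 pA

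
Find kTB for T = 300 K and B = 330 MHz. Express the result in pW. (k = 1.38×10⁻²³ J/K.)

1.37 pW

P_n = kTB = 1.38×10⁻²³ × 300 × 3.30×10⁸ = 1.37×10⁻¹² W = 1.37 pW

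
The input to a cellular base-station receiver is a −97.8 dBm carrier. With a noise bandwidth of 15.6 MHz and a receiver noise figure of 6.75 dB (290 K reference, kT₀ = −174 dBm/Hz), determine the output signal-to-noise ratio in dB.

−2.5 dB

Noise floor: N = −174 + 10 log₁₀(B) + NF
10 log₁₀(1.56×10⁷) = 71.93 dB
N = −174 + 71.93 + 6.75 = −95.32 dBm
SNR = P_sig − N = −97.8 − (−95.32) = −2.48 dB → −2.5 dB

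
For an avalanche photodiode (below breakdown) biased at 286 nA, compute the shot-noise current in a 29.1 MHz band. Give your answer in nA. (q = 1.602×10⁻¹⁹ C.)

1.63 nA

I_n = √(2qI·B)
2qI·B = 2 × 1.602×10⁻¹⁹ × 2.86×10⁻⁷ × 2.91×10⁷ = 2.67×10⁻¹⁸ A²
I_n = √(2.67×10⁻¹⁸) = 1.63×10⁻⁹ A = 1.63 nA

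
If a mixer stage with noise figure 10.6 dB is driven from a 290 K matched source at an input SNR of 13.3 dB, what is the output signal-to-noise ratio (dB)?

2.7 dB

By definition F = SNR_in/SNR_out, so in dB: SNR_out = SNR_in − NF
SNR_out = 13.3 − 10.6 = 2.7 dB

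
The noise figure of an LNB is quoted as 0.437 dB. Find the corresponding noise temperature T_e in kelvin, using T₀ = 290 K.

30.7 K

F = 10^(0.437/10) = 1.10586
T_e = (F − 1)·T₀ = (1.10586 − 1) × 290 = 30.7 K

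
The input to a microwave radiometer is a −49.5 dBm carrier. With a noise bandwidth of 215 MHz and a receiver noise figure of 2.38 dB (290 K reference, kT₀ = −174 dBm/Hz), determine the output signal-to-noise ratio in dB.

38.8 dB

Noise floor: N = −174 + 10 log₁₀(B) + NF
10 log₁₀(2.15×10⁸) = 83.32 dB
N = −174 + 83.32 + 2.38 = −88.30 dBm
SNR = P_sig − N = −49.5 − (−88.30) = 38.80 dB → 38.8 dB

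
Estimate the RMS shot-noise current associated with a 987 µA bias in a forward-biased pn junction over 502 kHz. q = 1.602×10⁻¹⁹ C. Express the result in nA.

12.6 nA

I_n = √(2qI·B)
2qI·B = 2 × 1.602×10⁻¹⁹ × 9.87×10⁻⁴ × 5.02×10⁵ = 1.59×10⁻¹⁶ A²
I_n = √(1.59×10⁻¹⁶) = 1.26×10⁻⁸ A = 12.6 nA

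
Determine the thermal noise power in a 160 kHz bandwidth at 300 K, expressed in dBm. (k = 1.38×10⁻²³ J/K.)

−121.8 dBm

P_n = kTB = 1.38×10⁻²³ × 300 × 1.60×10⁵ = 6.62×10⁻¹⁶ W
In dBm: 10 log₁₀(6.62×10⁻¹⁶ / 10⁻³) = −121.8 dBm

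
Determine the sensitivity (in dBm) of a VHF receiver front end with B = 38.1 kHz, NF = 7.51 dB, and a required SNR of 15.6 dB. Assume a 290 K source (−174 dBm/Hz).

Sensitivity = −174 + 10 log₁₀(B) + NF + SNR_min
= −174 + 45.81 + 7.51 + 15.6
= −105.08 dBm → −105.1 dBm

−105.1 dBm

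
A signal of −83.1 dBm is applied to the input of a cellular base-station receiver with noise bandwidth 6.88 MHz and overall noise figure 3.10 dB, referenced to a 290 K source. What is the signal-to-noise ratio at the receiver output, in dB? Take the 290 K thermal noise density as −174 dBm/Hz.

Noise floor: N = −174 + 10 log₁₀(B) + NF
10 log₁₀(6.88×10⁶) = 68.38 dB
N = −174 + 68.38 + 3.10 = −102.52 dBm
SNR = P_sig − N = −83.1 − (−102.52) = 19.42 dB → 19.4 dB

19.4 dB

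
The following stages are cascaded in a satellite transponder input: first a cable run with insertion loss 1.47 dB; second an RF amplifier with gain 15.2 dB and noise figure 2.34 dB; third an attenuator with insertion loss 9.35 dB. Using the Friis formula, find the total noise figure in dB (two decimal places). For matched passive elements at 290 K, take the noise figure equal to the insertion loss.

4.36 dB

Convert to linear (a loss of L dB is a gain of −L dB): F_i = 10^(NF_i/10), G_i = 10^(G_i,dB/10)
  Stage 1: F_1 = 10^(1.47/10) = 1.403, G_1 = 10^(−1.47/10) = 0.7129
  Stage 2: F_2 = 10^(2.34/10) = 1.714, G_2 = 10^(15.2/10) = 33.11
  Stage 3: F_3 = 10^(9.35/10) = 8.610, G_3 = 10^(−9.35/10) = 0.1161
Friis cascade:
  F = 1.403 + (1.714 − 1)/0.7129 + (8.610 − 1)/23.60 = 2.727
NF = 10 log₁₀(2.727) = 4.36 dB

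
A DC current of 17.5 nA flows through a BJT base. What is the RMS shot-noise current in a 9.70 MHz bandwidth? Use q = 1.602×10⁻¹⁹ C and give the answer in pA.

I_n = √(2qI·B)
2qI·B = 2 × 1.602×10⁻¹⁹ × 1.75×10⁻⁸ × 9.70×10⁶ = 5.44×10⁻²⁰ A²
I_n = √(5.44×10⁻²⁰) = 2.33×10⁻¹⁰ A = 233 pA

233 pA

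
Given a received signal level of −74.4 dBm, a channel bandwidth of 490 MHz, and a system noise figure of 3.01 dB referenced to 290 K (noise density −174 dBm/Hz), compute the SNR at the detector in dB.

Noise floor: N = −174 + 10 log₁₀(B) + NF
10 log₁₀(4.90×10⁸) = 86.9 dB
N = −174 + 86.9 + 3.01 = −84.09 dBm
SNR = P_sig − N = −74.4 − (−84.09) = 9.69 dB → 9.7 dB

9.7 dB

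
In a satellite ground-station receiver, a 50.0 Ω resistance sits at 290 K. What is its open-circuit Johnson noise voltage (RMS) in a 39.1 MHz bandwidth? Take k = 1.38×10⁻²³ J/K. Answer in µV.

V_n = √(4kTRB)
4kTRB = 4 × 1.38×10⁻²³ × 290 × 5.00×10¹ × 3.91×10⁷ = 3.13×10⁻¹¹ V²
V_n = √(3.13×10⁻¹¹) = 5.59×10⁻⁶ V = 5.59 µV

5.59 µV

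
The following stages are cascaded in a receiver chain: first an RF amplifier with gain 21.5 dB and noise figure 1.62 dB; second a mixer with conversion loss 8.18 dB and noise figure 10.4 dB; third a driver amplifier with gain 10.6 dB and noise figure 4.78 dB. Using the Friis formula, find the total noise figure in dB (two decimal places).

Convert to linear (a loss of L dB is a gain of −L dB): F_i = 10^(NF_i/10), G_i = 10^(G_i,dB/10)
  Stage 1: F_1 = 10^(1.62/10) = 1.452, G_1 = 10^(21.5/10) = 141.3
  Stage 2: F_2 = 10^(10.4/10) = 10.96, G_2 = 10^(−8.18/10) = 0.1521
  Stage 3: F_3 = 10^(4.78/10) = 3.006, G_3 = 10^(10.6/10) = 11.48
Friis cascade:
  F = 1.452 + (10.96 − 1)/141.3 + (3.006 − 1)/21.48 = 1.616
NF = 10 log₁₀(1.616) = 2.08 dB

2.08 dB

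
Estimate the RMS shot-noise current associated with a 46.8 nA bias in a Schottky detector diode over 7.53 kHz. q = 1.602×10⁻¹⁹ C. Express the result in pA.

10.6 pA

I_n = √(2qI·B)
2qI·B = 2 × 1.602×10⁻¹⁹ × 4.68×10⁻⁸ × 7.53×10³ = 1.13×10⁻²² A²
I_n = √(1.13×10⁻²²) = 1.06×10⁻¹¹ A = 10.6 pA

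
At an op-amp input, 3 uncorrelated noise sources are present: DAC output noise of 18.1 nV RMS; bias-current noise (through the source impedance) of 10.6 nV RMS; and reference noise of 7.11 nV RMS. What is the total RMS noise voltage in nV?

Uncorrelated sources add in power (mean-square): V_tot = √(ΣV_i²)
V_tot = √[(1.81×10⁻⁸)² + (1.06×10⁻⁸)² + (7.11×10⁻⁹)²] = 2.21×10⁻⁸ V = 22.1 nV

22.1 nV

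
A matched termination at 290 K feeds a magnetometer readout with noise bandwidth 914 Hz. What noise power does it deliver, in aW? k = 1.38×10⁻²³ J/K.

P_n = kTB = 1.38×10⁻²³ × 290 × 9.14×10² = 3.66×10⁻¹⁸ W = 3.66 aW

3.66 aW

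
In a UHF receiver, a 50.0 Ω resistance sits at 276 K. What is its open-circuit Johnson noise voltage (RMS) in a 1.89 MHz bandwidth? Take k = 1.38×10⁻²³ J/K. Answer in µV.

1.20 µV

V_n = √(4kTRB)
4kTRB = 4 × 1.38×10⁻²³ × 276 × 5.00×10¹ × 1.89×10⁶ = 1.44×10⁻¹² V²
V_n = √(1.44×10⁻¹²) = 1.20×10⁻⁶ V = 1.20 µV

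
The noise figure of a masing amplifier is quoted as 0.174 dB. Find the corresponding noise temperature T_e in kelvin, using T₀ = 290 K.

11.9 K

F = 10^(0.174/10) = 1.04088
T_e = (F − 1)·T₀ = (1.04088 − 1) × 290 = 11.9 K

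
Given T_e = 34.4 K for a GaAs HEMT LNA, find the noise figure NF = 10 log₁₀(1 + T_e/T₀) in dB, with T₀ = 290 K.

0.487 dB

F = 1 + T_e/T₀ = 1 + 34.4/290 = 1.11862
NF = 10 log₁₀(1.11862) = 0.487 dB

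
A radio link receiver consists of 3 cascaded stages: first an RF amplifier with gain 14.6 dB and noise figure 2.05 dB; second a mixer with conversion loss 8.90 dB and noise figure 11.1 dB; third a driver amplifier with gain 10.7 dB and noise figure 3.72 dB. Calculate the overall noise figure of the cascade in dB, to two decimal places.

Convert to linear (a loss of L dB is a gain of −L dB): F_i = 10^(NF_i/10), G_i = 10^(G_i,dB/10)
  Stage 1: F_1 = 10^(2.05/10) = 1.603, G_1 = 10^(14.6/10) = 28.84
  Stage 2: F_2 = 10^(11.1/10) = 12.88, G_2 = 10^(−8.90/10) = 0.1288
  Stage 3: F_3 = 10^(3.72/10) = 2.355, G_3 = 10^(10.7/10) = 11.75
Friis cascade:
  F = 1.603 + (12.88 − 1)/28.84 + (2.355 − 1)/3.715 = 2.380
NF = 10 log₁₀(2.380) = 3.77 dB

3.77 dB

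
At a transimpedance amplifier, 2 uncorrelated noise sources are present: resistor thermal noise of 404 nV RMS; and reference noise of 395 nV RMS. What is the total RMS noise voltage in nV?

Uncorrelated sources add in power (mean-square): V_tot = √(ΣV_i²)
V_tot = √[(4.04×10⁻⁷)² + (3.95×10⁻⁷)²] = 5.65×10⁻⁷ V = 565 nV

565 nV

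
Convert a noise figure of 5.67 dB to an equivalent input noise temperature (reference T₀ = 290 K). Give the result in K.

F = 10^(5.67/10) = 3.68978
T_e = (F − 1)·T₀ = (3.68978 − 1) × 290 = 780 K

780 K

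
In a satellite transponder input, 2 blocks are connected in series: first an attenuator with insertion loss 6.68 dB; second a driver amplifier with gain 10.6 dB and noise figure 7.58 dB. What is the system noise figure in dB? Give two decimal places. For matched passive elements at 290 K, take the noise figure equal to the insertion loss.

14.26 dB

Convert to linear (a loss of L dB is a gain of −L dB): F_i = 10^(NF_i/10), G_i = 10^(G_i,dB/10)
  Stage 1: F_1 = 10^(6.68/10) = 4.656, G_1 = 10^(−6.68/10) = 0.2148
  Stage 2: F_2 = 10^(7.58/10) = 5.728, G_2 = 10^(10.6/10) = 11.48
Friis cascade:
  F = 4.656 + (5.728 − 1)/0.2148 = 26.67
NF = 10 log₁₀(26.67) = 14.26 dB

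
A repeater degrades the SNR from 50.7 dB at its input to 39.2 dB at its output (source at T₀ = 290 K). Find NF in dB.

NF (dB) = SNR_in(dB) − SNR_out(dB) when the source is at T₀
NF = 50.7 − 39.2 = 11.5 dB

11.5 dB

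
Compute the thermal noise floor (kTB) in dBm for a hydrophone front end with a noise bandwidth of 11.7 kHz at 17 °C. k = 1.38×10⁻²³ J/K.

−133.3 dBm

T = 17 °C + 273.15 = 290.15 K
P_n = kTB = 1.38×10⁻²³ × 290.15 × 1.17×10⁴ = 4.68×10⁻¹⁷ W
In dBm: 10 log₁₀(4.68×10⁻¹⁷ / 10⁻³) = −133.3 dBm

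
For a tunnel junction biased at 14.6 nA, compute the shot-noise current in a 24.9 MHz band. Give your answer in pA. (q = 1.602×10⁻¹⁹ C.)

341 pA

I_n = √(2qI·B)
2qI·B = 2 × 1.602×10⁻¹⁹ × 1.46×10⁻⁸ × 2.49×10⁷ = 1.16×10⁻¹⁹ A²
I_n = √(1.16×10⁻¹⁹) = 3.41×10⁻¹⁰ A = 341 pA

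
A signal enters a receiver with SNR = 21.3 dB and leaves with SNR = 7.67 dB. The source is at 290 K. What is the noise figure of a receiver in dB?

13.63 dB

NF (dB) = SNR_in(dB) − SNR_out(dB) when the source is at T₀
NF = 21.3 − 7.67 = 13.63 dB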